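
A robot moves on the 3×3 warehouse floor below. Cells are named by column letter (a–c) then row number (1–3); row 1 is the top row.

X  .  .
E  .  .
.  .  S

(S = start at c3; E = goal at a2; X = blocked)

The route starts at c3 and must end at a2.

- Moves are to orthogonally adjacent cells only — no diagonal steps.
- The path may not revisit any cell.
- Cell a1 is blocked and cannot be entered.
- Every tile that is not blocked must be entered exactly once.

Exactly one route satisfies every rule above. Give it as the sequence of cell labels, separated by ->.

c3 -> c2 -> c1 -> b1 -> b2 -> b3 -> a3 -> a2

Need to visit all 8 open cells exactly once, starting at c3 and ending at a2.
Cell b1 has only two open neighbours (b2 and c1), so the path must pass straight through it: one of those is the cell it's entered from and the other is where it exits.
Route from c3: up 2 to c1, left 1 to b1, down 2 to b3, left 1 to a3, up 1 to a2 — 7 moves in all.
Check: all 8 open cells covered.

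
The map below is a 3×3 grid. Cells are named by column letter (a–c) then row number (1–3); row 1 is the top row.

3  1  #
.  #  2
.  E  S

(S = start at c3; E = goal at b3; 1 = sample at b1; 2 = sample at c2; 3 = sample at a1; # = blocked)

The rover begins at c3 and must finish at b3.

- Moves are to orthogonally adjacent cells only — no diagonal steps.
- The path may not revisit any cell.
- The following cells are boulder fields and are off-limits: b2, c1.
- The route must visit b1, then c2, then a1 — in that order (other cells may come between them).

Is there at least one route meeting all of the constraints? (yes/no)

b1 must be visited but has only one open neighbour (a1), and it is neither the start nor the goal — the route would have to enter and leave through a1, re-entering it.

no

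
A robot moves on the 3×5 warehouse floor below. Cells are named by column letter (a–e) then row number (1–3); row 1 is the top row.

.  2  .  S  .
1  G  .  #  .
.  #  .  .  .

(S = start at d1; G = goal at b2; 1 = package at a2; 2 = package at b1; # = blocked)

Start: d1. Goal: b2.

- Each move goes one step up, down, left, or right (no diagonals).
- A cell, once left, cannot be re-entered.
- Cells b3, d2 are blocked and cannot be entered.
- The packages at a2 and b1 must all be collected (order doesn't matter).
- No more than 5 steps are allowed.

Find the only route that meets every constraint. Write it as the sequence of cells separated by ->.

The budget equals the shortest possible length, so every move has to be on a shortest route through the required cells.
Route from d1: 3× left (reaching a1), down to a2, right to b2 — 5 moves in all.
Check: all required cells visited; 5 ≤ 5 moves.

d1 -> c1 -> b1 -> a1 -> a2 -> b2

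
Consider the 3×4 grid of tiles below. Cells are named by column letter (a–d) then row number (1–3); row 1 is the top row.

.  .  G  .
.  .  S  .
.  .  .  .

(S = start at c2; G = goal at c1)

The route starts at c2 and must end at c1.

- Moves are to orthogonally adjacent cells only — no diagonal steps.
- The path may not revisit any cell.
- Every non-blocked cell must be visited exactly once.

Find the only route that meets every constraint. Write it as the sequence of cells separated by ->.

Need to visit all 12 open cells exactly once, starting at c2 and ending at c1.
Route from c2: left 1 to b2, up 1 to b1, left 1 to a1, down 2 to a3, right 3 to d3, up 2 to d1, left 1 to c1 — 11 moves in all.
Check: all 12 open cells covered.

c2 -> b2 -> b1 -> a1 -> a2 -> a3 -> b3 -> c3 -> d3 -> d2 -> d1 -> c1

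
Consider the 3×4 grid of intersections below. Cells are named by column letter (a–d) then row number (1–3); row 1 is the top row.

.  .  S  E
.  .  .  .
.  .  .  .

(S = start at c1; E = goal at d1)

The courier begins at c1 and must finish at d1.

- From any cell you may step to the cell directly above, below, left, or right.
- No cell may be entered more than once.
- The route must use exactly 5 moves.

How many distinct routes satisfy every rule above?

Need simple routes of exactly 5 moves from c1 to d1 (Manhattan distance 1, so 2 moves are spent on a detour and 2 undoing it).
Enumerating: c1 c2 c3 d3 d2 d1 | c1 b1 b2 c2 d2 d1.
That gives 2 routes.

2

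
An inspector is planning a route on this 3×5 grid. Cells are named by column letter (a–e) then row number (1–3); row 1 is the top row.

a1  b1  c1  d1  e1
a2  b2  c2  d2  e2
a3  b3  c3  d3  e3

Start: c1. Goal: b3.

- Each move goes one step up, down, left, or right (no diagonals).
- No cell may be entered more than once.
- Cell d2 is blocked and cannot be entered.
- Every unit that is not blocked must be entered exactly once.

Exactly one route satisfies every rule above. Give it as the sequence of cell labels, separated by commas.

c1, d1, e1, e2, e3, d3, c3, c2, b2, b1, a1, a2, a3, b3

Need to visit all 14 open cells exactly once, starting at c1 and ending at b3.
Cell e2 has only two open neighbours (e1 and e3), so the path must pass straight through it: one of those is the cell it's entered from and the other is where it exits.
Route from c1: right 2 to e1, down 2 to e3, left 2 to c3, up 1 to c2, left 1 to b2, up 1 to b1, left 1 to a1, down 2 to a3, right 1 to b3 — 13 moves in all.
Check: all 14 open cells covered.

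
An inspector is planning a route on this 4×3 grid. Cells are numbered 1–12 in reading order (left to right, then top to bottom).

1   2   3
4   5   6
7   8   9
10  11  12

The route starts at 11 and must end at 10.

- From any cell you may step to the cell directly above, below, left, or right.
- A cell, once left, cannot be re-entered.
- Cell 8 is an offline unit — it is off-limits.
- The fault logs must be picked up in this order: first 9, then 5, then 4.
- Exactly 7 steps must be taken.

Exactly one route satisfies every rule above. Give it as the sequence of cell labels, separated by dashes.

11 - 12 - 9 - 6 - 5 - 4 - 7 - 10

The waypoints must appear in the order 9, 5, 4, with no cell reused.
Route from 11: right 1 to 12, up 2 to 6, left 2 to 4, down 2 to 10 — 7 moves in all.
Check: order respected (9 at step 2, 5 at step 4, 4 at step 5); 7 moves as required.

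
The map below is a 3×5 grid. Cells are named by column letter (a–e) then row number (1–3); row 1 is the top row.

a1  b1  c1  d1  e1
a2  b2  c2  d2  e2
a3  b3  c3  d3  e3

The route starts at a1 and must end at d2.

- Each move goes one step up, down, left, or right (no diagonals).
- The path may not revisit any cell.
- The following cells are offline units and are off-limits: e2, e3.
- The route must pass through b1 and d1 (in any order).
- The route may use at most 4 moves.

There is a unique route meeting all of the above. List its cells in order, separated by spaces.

a1 b1 c1 d1 d2

The 4-move cap with required stops at b1, d1 leaves no slack for detours.
Route from a1: 3× right (reaching d1), down to d2 — 4 moves in all.
Check: all required cells visited; 4 ≤ 4 moves.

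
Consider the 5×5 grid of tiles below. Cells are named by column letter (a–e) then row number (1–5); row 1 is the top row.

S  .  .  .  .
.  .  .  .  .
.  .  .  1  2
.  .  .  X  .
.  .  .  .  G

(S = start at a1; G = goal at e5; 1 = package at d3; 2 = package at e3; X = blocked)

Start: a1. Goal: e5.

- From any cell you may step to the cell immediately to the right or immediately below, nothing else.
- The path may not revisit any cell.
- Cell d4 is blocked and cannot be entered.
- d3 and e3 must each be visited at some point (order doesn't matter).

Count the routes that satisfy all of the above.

10

A right/down-only route from a1 to e5 makes exactly 4 down-moves and 4 right-moves in some order.
With no other constraints that would be C(8,4) = 70 routes.
A monotone route can only reach the required cells in the order d3, e3, so split there and multiply the segment counts (each segment already excludes blocked cells): a1→d3: 10; d3→e3: 1; e3→e5: 1; product = 10.
That gives 10 routes.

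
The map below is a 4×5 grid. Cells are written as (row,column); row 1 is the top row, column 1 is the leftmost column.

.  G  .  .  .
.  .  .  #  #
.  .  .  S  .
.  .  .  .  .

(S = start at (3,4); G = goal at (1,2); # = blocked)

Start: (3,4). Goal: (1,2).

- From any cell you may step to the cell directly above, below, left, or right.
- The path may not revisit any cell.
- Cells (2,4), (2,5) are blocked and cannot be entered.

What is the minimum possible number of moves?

4

The Manhattan distance from (3,4) to (1,2) is |3−1| + |4−2| = 4, so at least 4 moves are needed.
A route of 4 moves achieves this: (3,4) → (3,3) → (2,3) → (1,3) → (1,2).
Since 4 matches the lower bound, it is optimal.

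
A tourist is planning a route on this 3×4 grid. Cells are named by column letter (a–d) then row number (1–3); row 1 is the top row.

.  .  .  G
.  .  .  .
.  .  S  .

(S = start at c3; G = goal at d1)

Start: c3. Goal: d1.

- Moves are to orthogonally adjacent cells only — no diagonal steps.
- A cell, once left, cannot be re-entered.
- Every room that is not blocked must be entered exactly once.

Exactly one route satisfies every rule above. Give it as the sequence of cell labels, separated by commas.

c3, d3, d2, c2, b2, b3, a3, a2, a1, b1, c1, d1

Need to visit all 12 open cells exactly once, starting at c3 and ending at d1.
Cell a1 has only two open neighbours (a2 and b1), so the path must pass straight through it: one of those is the cell it's entered from and the other is where it exits.
Route from c3: right 1 to d3, up 1 to d2, left 2 to b2, down 1 to b3, left 1 to a3, up 2 to a1, right 3 to d1 — 11 moves in all.
Check: all 12 open cells covered.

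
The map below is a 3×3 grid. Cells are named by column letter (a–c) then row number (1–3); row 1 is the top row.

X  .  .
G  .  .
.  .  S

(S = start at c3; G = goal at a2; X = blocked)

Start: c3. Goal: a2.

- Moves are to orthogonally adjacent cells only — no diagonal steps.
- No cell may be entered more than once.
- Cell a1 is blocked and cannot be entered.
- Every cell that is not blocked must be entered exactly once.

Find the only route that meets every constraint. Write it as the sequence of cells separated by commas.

c3, c2, c1, b1, b2, b3, a3, a2

Need to visit all 8 open cells exactly once, starting at c3 and ending at a2.
Cell c1 has only two open neighbours (c2 and b1), so the path must pass straight through it: one of those is the cell it's entered from and the other is where it exits.
Route from c3: 2× up (reaching c1), left to b1, 2× down (reaching b3), left to a3, up to a2 — 7 moves in all.
Check: all 8 open cells covered.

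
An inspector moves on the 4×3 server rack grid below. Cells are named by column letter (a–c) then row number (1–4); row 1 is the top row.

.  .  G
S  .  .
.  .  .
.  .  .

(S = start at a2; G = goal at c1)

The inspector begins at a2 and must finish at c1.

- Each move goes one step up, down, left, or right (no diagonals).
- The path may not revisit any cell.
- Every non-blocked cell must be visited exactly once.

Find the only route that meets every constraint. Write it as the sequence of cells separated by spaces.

a2 a1 b1 b2 b3 a3 a4 b4 c4 c3 c2 c1

Need to visit all 12 open cells exactly once, starting at a2 and ending at c1.
Cell c4 has only two open neighbours (c3 and b4), so the path must pass straight through it: one of those is the cell it's entered from and the other is where it exits.
Route from a2: up 1 to a1, right 1 to b1, down 2 to b3, left 1 to a3, down 1 to a4, right 2 to c4, up 3 to c1 — 11 moves in all.
Check: all 12 open cells covered.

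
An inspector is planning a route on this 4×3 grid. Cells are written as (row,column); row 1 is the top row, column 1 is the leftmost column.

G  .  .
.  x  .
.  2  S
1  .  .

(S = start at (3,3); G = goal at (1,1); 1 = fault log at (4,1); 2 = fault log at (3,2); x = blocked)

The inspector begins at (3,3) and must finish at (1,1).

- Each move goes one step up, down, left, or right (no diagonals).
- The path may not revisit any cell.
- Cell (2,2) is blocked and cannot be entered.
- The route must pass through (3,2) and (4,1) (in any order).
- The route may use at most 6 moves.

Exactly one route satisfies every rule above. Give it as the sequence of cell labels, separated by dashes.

(3,3) - (3,2) - (4,2) - (4,1) - (3,1) - (2,1) - (1,1)

The budget equals the shortest possible length, so every move has to be on a shortest route through the required cells.
Route from (3,3): left 1 to (3,2), down 1 to (4,2), left 1 to (4,1), up 3 to (1,1) — 6 moves in all.
Check: all required cells visited; 6 ≤ 6 moves.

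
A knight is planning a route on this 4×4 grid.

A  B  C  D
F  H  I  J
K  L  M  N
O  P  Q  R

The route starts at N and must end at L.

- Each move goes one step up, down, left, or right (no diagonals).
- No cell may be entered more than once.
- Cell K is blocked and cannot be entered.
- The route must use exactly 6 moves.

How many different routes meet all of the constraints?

7

Need simple routes of exactly 6 moves from N to L (Manhattan distance 2, so 2 moves are spent on a detour and 2 undoing it).
Enumerating: N J D C I M L | N J D C I H L | N J D C B H L | N J I C B H L | N J I M Q P L | N R Q M I H L | N M I C B H L.
That gives 7 routes.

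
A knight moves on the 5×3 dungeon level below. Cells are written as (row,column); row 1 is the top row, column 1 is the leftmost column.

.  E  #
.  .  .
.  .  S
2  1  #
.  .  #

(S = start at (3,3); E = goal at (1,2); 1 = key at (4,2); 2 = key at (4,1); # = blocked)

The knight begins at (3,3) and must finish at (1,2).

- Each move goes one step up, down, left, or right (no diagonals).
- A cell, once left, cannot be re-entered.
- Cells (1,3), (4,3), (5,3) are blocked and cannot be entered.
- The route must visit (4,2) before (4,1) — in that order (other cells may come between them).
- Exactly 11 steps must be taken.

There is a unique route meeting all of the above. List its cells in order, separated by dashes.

The waypoints must appear in the order (4,2), (4,1), with no cell reused.
Route from (3,3): up 1 to (2,3), left 1 to (2,2), down 3 to (5,2), left 1 to (5,1), up 4 to (1,1), right 1 to (1,2) — 11 moves in all.
Check: order respected (1 at step 4, 2 at step 7); 11 moves as required.

(3,3) - (2,3) - (2,2) - (3,2) - (4,2) - (5,2) - (5,1) - (4,1) - (3,1) - (2,1) - (1,1) - (1,2)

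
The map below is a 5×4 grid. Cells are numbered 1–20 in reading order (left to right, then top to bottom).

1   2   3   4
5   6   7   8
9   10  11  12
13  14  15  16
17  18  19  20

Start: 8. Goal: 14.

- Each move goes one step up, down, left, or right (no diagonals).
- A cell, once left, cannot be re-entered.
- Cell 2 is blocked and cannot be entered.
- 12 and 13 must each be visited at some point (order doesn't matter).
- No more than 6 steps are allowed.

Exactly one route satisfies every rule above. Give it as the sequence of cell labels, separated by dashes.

8 - 12 - 11 - 10 - 9 - 13 - 14

The 6-move cap with required stops at 12, 13 leaves no slack for detours.
Route from 8: down to 12, 3× left (reaching 9), down to 13, right to 14 — 6 moves in all.
Check: all required cells visited; 6 ≤ 6 moves.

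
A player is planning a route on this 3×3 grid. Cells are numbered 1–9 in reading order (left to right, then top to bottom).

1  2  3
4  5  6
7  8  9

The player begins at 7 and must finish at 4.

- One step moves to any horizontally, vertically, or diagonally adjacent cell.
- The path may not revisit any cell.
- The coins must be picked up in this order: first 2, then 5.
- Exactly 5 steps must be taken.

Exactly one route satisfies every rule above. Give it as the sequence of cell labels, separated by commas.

7, 8, 6, 2, 5, 4

The waypoints must appear in the order 2, 5, with no cell reused.
Route from 7: right to 8, up-right to 6, up-left to 2, down to 5, left to 4 — 5 moves in all.
Check: order respected (2 at step 3, 5 at step 4); 5 moves as required.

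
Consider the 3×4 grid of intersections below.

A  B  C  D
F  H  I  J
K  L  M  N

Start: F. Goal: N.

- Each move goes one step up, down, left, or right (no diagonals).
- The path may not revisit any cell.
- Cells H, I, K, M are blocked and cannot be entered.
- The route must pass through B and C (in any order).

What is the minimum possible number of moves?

Any route passes through B and C in some order between F and N. Summing Manhattan distances along each leg and taking the cheapest ordering (F → B → C → N) gives a lower bound of 2 + 1 + 3 = 6 moves.
A route of 6 moves achieves this: F → A → B → C → D → J → N.
Since 6 matches the lower bound, it is optimal.

6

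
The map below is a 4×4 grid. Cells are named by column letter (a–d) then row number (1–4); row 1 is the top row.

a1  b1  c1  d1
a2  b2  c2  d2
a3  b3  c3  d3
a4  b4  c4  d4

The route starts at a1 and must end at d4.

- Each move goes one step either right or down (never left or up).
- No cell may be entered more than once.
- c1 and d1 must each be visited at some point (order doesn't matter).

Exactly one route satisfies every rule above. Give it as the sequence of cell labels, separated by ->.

a1 -> b1 -> c1 -> d1 -> d2 -> d3 -> d4

Moves only go right or down, so the column and row indices never decrease.
Route from a1: right 3 to d1, down 3 to d4 — 6 moves in all.
Check: all required cells visited.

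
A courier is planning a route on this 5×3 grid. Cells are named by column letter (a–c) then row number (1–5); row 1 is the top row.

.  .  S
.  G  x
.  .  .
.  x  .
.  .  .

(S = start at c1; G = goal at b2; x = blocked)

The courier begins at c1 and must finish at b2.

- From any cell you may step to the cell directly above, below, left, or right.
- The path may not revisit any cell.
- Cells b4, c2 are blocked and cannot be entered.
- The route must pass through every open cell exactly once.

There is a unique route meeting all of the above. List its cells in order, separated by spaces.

c1 b1 a1 a2 a3 a4 a5 b5 c5 c4 c3 b3 b2

Need to visit all 13 open cells exactly once, starting at c1 and ending at b2.
Cell b5 has only two open neighbours (a5 and c5), so the path must pass straight through it: one of those is the cell it's entered from and the other is where it exits.
Route from c1: 2× left (reaching a1), 4× down (reaching a5), 2× right (reaching c5), 2× up (reaching c3), left to b3, up to b2 — 12 moves in all.
Check: all 13 open cells covered.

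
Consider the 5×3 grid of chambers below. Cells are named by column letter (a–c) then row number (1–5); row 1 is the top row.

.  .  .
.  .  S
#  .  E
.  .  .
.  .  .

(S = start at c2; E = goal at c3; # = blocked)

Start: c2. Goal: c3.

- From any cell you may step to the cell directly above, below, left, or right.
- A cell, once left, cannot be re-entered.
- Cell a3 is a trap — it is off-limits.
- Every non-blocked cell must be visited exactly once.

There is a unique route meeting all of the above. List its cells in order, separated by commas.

c2, c1, b1, a1, a2, b2, b3, b4, a4, a5, b5, c5, c4, c3

Need to visit all 14 open cells exactly once, starting at c2 and ending at c3.
Cell a5 has only two open neighbours (a4 and b5), so the path must pass straight through it: one of those is the cell it's entered from and the other is where it exits.
Route from c2: up 1 to c1, left 2 to a1, down 1 to a2, right 1 to b2, down 2 to b4, left 1 to a4, down 1 to a5, right 2 to c5, up 2 to c3 — 13 moves in all.
Check: all 14 open cells covered.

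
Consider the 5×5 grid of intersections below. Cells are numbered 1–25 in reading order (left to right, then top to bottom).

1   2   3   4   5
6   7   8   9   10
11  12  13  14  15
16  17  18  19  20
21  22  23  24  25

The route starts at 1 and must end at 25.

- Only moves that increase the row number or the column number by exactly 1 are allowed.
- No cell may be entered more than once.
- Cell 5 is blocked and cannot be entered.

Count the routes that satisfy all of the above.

A right/down-only route from 1 to 25 makes exactly 4 down-moves and 4 right-moves in some order.
With no other constraints that would be C(8,4) = 70 routes.
Subtract routes through each blocked cell (inclusion–exclusion for overlaps): − through 5: 1 → 69.
That gives 69 routes.

69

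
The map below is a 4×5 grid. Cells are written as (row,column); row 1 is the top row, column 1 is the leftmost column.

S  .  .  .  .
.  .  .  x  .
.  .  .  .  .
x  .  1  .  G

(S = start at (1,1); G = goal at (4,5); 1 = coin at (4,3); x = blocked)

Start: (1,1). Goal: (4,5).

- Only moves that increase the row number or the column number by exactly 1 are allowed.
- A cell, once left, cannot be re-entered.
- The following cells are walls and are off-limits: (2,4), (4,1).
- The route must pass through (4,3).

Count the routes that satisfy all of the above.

9

A right/down-only route from (1,1) to (4,5) makes exactly 3 down-moves and 4 right-moves in some order.
With no other constraints that would be C(7,3) = 35 routes.
Split at (4,3) and multiply the segment counts (each segment already excludes blocked cells): (1,1)→(4,3): 9; (4,3)→(4,5): 1; product = 9.
That gives 9 routes.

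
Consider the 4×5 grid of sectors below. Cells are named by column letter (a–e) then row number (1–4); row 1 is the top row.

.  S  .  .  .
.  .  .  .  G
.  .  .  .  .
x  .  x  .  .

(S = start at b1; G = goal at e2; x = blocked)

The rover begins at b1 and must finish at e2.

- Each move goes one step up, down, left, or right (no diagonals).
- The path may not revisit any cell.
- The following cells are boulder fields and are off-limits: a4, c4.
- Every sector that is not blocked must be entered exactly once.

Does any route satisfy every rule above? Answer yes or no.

Cell b4 has only one open neighbour but is neither the start nor the goal, so a Hamiltonian route would have to both enter and leave it through the same neighbour — impossible without revisiting.

no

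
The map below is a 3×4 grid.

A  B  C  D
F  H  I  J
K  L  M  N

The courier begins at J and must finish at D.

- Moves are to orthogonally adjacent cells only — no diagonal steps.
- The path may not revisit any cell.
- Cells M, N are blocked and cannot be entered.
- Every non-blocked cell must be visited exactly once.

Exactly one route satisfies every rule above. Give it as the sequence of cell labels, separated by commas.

Need to visit all 10 open cells exactly once, starting at J and ending at D.
Cell L has only two open neighbours (H and K), so the path must pass straight through it: one of those is the cell it's entered from and the other is where it exits.
Route from J: 2× left (reaching H), down to L, left to K, 2× up (reaching A), 3× right (reaching D) — 9 moves in all.
Check: all 10 open cells covered.

J, I, H, L, K, F, A, B, C, D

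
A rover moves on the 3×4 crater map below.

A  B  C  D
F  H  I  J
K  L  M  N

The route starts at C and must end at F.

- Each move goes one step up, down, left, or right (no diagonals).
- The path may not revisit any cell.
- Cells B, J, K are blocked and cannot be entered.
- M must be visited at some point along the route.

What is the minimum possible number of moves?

5

Any route passes through M somewhere between C and F. Summing Manhattan distances along the two legs (C → M → F) gives a lower bound of 2 + 3 = 5 moves.
A route of 5 moves achieves this: C → I → M → L → H → F.
Since 5 matches the lower bound, it is optimal.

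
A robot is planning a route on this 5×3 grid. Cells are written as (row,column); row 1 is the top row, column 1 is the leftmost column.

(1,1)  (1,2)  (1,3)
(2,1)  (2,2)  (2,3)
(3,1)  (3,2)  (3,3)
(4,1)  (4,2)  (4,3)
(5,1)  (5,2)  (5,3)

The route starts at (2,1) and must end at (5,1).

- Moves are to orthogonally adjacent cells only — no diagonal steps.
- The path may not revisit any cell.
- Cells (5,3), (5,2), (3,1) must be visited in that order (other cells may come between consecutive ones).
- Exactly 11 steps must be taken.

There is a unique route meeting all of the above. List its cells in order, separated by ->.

The waypoints must appear in the order (5,3), (5,2), (3,1), with no cell reused.
Route from (2,1): 2× right (reaching (2,3)), 3× down (reaching (5,3)), left to (5,2), 2× up (reaching (3,2)), left to (3,1), 2× down (reaching (5,1)) — 11 moves in all.
Check: order respected ((5,3) at step 5, (5,2) at step 6, (3,1) at step 9); 11 moves as required.

(2,1) -> (2,2) -> (2,3) -> (3,3) -> (4,3) -> (5,3) -> (5,2) -> (4,2) -> (3,2) -> (3,1) -> (4,1) -> (5,1)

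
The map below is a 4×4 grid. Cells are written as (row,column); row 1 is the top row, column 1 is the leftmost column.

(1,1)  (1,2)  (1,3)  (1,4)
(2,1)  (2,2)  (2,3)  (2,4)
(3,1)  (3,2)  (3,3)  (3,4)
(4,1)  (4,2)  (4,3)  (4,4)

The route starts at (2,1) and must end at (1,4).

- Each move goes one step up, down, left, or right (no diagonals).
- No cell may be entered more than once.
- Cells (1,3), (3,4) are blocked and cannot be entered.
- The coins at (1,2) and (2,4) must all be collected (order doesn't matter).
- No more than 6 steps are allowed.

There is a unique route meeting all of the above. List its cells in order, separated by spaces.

(2,1) (1,1) (1,2) (2,2) (2,3) (2,4) (1,4)

The 6-move cap with required stops at (1,2), (2,4) leaves no slack for detours.
Route from (2,1): up to (1,1), right to (1,2), down to (2,2), 2× right (reaching (2,4)), up to (1,4) — 6 moves in all.
Check: all required cells visited; 6 ≤ 6 moves.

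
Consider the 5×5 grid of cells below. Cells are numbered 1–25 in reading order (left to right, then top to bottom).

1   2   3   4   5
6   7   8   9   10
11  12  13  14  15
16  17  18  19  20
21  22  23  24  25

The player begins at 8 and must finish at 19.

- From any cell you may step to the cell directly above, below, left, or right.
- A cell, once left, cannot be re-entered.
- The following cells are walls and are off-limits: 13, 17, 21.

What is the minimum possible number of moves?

The Manhattan distance from 8 to 19 is |2−4| + |3−4| = 3, so at least 3 moves are needed.
A route of 3 moves achieves this: 8 → 9 → 14 → 19.
Since 3 matches the lower bound, it is optimal.

3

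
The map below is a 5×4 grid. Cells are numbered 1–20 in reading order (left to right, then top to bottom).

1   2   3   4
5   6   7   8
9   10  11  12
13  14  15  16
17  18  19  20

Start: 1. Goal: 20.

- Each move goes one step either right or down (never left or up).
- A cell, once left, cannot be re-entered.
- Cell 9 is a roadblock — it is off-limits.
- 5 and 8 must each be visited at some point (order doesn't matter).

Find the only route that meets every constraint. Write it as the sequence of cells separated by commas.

Moves only go right or down, so the column and row indices never decrease.
Route from 1: down 1 to 5, right 3 to 8, down 3 to 20 — 7 moves in all.
Check: all required cells visited.

1, 5, 6, 7, 8, 12, 16, 20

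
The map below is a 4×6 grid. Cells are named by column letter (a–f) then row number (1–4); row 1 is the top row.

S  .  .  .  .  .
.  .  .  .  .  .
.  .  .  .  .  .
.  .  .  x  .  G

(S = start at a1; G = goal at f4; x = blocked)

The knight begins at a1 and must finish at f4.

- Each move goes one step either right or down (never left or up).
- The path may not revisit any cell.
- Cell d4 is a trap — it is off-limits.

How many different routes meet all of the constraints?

A right/down-only route from a1 to f4 makes exactly 3 down-moves and 5 right-moves in some order.
With no other constraints that would be C(8,3) = 56 routes.
Subtract routes through each blocked cell (inclusion–exclusion for overlaps): − through d4: 20 → 36.
That gives 36 routes.

36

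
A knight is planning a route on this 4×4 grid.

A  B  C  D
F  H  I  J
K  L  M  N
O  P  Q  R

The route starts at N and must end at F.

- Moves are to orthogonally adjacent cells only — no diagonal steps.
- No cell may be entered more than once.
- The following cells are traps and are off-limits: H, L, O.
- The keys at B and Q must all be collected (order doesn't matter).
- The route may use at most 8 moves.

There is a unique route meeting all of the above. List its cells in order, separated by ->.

N -> R -> Q -> M -> I -> C -> B -> A -> F

Any route must reach B and Q and still end at F within 8 moves, so the order of the required stops is forced.
Route from N: down to R, left to Q, 3× up (reaching C), 2× left (reaching A), down to F — 8 moves in all.
Check: all required cells visited; 8 ≤ 8 moves.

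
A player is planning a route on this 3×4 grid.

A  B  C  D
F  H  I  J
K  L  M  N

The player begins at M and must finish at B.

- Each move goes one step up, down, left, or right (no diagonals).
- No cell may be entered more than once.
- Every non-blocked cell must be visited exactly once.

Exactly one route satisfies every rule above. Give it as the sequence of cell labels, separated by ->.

M -> N -> J -> D -> C -> I -> H -> L -> K -> F -> A -> B

Need to visit all 12 open cells exactly once, starting at M and ending at B.
Cell A has only two open neighbours (F and B), so the path must pass straight through it: one of those is the cell it's entered from and the other is where it exits.
Route from M: right 1 to N, up 2 to D, left 1 to C, down 1 to I, left 1 to H, down 1 to L, left 1 to K, up 2 to A, right 1 to B — 11 moves in all.
Check: all 12 open cells covered.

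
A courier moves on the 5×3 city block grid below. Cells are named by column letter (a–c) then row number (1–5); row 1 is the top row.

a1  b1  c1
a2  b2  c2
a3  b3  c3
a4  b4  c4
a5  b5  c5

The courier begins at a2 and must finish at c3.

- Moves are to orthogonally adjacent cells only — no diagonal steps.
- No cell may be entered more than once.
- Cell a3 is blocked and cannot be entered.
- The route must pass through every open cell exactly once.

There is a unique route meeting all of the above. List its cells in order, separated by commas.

Need to visit all 14 open cells exactly once, starting at a2 and ending at c3.
Cell a5 has only two open neighbours (a4 and b5), so the path must pass straight through it: one of those is the cell it's entered from and the other is where it exits.
Route from a2: up 1 to a1, right 2 to c1, down 1 to c2, left 1 to b2, down 2 to b4, left 1 to a4, down 1 to a5, right 2 to c5, up 2 to c3 — 13 moves in all.
Check: all 14 open cells covered.

a2, a1, b1, c1, c2, b2, b3, b4, a4, a5, b5, c5, c4, c3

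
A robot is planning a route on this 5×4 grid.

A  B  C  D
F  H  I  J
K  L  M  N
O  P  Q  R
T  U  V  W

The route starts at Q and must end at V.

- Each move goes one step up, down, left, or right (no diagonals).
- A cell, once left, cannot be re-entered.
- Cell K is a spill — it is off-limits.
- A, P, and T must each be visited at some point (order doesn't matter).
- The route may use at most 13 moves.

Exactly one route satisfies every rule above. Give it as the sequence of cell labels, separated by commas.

Q, M, I, C, B, A, F, H, L, P, O, T, U, V

The budget equals the shortest possible length, so every move has to be on a shortest route through the required cells.
Route from Q: up 3 to C, left 2 to A, down 1 to F, right 1 to H, down 2 to P, left 1 to O, down 1 to T, right 2 to V — 13 moves in all.
Check: all required cells visited; 13 ≤ 13 moves.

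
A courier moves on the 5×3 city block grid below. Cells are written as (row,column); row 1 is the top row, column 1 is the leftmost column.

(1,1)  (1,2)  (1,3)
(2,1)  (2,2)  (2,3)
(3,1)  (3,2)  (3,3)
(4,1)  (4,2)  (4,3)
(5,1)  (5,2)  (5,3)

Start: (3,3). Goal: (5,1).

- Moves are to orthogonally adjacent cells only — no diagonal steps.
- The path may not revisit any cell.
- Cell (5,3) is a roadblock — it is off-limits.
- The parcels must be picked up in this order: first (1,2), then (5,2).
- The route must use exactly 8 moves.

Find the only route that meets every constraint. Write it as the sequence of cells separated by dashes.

(3,3) - (2,3) - (1,3) - (1,2) - (2,2) - (3,2) - (4,2) - (5,2) - (5,1)

The waypoints must appear in the order (1,2), (5,2), with no cell reused.
Route from (3,3): up 2 to (1,3), left 1 to (1,2), down 4 to (5,2), left 1 to (5,1) — 8 moves in all.
Check: order respected ((1,2) at step 3, (5,2) at step 7); 8 moves as required.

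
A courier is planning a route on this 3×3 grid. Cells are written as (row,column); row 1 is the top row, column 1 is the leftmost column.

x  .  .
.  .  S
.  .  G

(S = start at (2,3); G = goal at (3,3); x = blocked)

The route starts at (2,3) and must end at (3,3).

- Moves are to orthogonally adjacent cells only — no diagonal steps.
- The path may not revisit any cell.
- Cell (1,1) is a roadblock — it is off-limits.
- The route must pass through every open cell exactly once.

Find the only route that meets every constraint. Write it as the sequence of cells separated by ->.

(2,3) -> (1,3) -> (1,2) -> (2,2) -> (2,1) -> (3,1) -> (3,2) -> (3,3)

Need to visit all 8 open cells exactly once, starting at (2,3) and ending at (3,3).
Cell (1,2) has only two open neighbours ((2,2) and (1,3)), so the path must pass straight through it: one of those is the cell it's entered from and the other is where it exits.
Route from (2,3): up to (1,3), left to (1,2), down to (2,2), left to (2,1), down to (3,1), 2× right (reaching (3,3)) — 7 moves in all.
Check: all 8 open cells covered.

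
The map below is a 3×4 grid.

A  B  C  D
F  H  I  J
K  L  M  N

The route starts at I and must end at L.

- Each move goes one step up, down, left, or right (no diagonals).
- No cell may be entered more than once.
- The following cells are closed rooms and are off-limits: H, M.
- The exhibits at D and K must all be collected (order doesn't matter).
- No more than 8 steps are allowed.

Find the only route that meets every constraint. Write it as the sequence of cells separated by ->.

The budget equals the shortest possible length, so every move has to be on a shortest route through the required cells.
Route from I: right 1 to J, up 1 to D, left 3 to A, down 2 to K, right 1 to L — 8 moves in all.
Check: all required cells visited; 8 ≤ 8 moves.

I -> J -> D -> C -> B -> A -> F -> K -> L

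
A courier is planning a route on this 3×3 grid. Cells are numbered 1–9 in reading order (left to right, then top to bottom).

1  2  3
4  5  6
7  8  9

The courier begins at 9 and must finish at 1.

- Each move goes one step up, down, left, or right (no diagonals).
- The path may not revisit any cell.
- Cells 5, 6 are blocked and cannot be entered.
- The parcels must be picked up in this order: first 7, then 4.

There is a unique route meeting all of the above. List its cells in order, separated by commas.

9, 8, 7, 4, 1

The waypoints must appear in the order 7, 4, with no cell reused.
Route from 9: 2× left (reaching 7), 2× up (reaching 1) — 4 moves in all.
Check: order respected (7 at step 2, 4 at step 3).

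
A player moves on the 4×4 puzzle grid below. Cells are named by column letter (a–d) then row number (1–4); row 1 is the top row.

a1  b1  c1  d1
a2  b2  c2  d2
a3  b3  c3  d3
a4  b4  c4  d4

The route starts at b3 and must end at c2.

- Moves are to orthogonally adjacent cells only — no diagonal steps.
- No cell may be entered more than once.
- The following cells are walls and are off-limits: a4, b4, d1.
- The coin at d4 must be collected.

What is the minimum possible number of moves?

Any route passes through d4 somewhere between b3 and c2. Summing Manhattan distances along the two legs (b3 → d4 → c2) gives a lower bound of 3 + 3 = 6 moves.
A route of 6 moves achieves this: b3 → c3 → c4 → d4 → d3 → d2 → c2.
Since 6 matches the lower bound, it is optimal.

6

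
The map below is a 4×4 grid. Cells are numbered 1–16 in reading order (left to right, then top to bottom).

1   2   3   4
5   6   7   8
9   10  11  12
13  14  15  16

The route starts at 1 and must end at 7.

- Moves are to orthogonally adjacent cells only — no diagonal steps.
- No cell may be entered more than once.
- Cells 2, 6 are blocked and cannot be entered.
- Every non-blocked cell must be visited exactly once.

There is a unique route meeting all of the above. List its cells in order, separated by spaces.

Need to visit all 14 open cells exactly once, starting at 1 and ending at 7.
Cell 3 has only two open neighbours (7 and 4), so the path must pass straight through it: one of those is the cell it's entered from and the other is where it exits.
Route from 1: down 3 to 13, right 1 to 14, up 1 to 10, right 1 to 11, down 1 to 15, right 1 to 16, up 3 to 4, left 1 to 3, down 1 to 7 — 13 moves in all.
Check: all 14 open cells covered.

1 5 9 13 14 10 11 15 16 12 8 4 3 7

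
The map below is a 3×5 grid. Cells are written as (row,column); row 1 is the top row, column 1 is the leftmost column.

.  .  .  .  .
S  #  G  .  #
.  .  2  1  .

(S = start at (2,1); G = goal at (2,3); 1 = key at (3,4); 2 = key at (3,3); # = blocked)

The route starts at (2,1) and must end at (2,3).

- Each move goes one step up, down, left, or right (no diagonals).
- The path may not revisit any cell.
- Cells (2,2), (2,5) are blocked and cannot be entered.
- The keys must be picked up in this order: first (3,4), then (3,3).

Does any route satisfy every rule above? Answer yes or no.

One route that works: (2,1) → (1,1) → (1,2) → (1,3) → (1,4) → (2,4) → (3,4) → (3,3) → (2,3).

yes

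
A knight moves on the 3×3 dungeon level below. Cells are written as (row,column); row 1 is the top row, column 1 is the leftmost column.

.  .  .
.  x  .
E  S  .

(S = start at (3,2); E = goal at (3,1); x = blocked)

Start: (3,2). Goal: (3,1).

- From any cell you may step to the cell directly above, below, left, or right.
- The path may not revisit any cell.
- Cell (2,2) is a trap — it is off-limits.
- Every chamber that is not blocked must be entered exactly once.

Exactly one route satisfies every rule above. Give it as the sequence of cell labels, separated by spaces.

Need to visit all 8 open cells exactly once, starting at (3,2) and ending at (3,1).
Route from (3,2): right 1 to (3,3), up 2 to (1,3), left 2 to (1,1), down 2 to (3,1) — 7 moves in all.
Check: all 8 open cells covered.

(3,2) (3,3) (2,3) (1,3) (1,2) (1,1) (2,1) (3,1)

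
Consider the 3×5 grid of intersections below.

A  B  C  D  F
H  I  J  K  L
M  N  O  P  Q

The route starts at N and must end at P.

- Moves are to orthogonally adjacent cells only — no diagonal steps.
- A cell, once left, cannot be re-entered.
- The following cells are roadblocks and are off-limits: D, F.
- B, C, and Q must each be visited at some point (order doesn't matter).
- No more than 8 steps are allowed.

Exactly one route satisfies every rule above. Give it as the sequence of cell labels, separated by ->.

N -> I -> B -> C -> J -> K -> L -> Q -> P

Any route must reach B, C, and Q and still end at P within 8 moves, so the order of the required stops is forced.
Route from N: 2× up (reaching B), right to C, down to J, 2× right (reaching L), down to Q, left to P — 8 moves in all.
Check: all required cells visited; 8 ≤ 8 moves.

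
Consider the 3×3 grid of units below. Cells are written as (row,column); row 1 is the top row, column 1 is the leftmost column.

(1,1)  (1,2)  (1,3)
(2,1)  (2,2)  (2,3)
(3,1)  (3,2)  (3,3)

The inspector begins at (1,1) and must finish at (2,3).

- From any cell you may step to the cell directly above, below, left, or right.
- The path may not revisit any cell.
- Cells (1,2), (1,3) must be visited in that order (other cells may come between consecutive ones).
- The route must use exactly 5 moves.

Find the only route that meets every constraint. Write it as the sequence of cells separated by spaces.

The waypoints must appear in the order (1,2), (1,3), with no cell reused.
Route from (1,1): down to (2,1), right to (2,2), up to (1,2), right to (1,3), down to (2,3) — 5 moves in all.
Check: order respected ((1,2) at step 3, (1,3) at step 4); 5 moves as required.

(1,1) (2,1) (2,2) (1,2) (1,3) (2,3)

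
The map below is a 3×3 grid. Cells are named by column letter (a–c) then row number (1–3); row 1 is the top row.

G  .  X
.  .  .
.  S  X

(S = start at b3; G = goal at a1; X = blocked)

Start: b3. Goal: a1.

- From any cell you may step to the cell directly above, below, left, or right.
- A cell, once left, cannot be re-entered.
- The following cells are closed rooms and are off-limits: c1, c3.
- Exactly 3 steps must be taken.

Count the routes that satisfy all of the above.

3

Need simple routes of exactly 3 moves from b3 to a1 (Manhattan distance 3, so 0 moves are spent on a detour and 0 undoing it).
Enumerating: b3 b2 b1 a1 | b3 b2 a2 a1 | b3 a3 a2 a1.
That gives 3 routes.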